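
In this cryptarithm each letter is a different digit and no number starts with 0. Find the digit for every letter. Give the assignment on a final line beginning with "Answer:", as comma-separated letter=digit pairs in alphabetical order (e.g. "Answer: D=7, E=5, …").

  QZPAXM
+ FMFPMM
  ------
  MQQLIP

Step 1. [col 1: M + M ≡ P (mod 10)] no forcing yet in column 1 (carry-in 0); P=6 is free and consistent — try it. So P=6.
Step 2. [col 1: M + M ≡ P (mod 10)] several values work for M in column 1 (M + M ≡ P (mod 10), carry-in 0); try M=8. So M=8.
Step 3. [col 2: X + M ≡ I (mod 10)] I=0 is one option consistent with column 2 (X + M ≡ I (mod 10), carry-in 1) — take it ⇒ I=0.
Step 4. [col 2: X + M ≡ I (mod 10)] in column 2 we have X+M≡I with carry-in 1; given M=8, I=0 and digits 0,6,8 already taken and all letters distinct, that pins X to 1, so X=1.
Step 5. [col 3: A + P ≡ L (mod 10)] column 3 (A + P ≡ L (mod 10), carry-in 1) doesn't pin L yet; pick L=4 and continue. So L=4.
Step 6. [col 3: A + P ≡ L (mod 10)] from column 3 (P=6, L=4, carry-in 1, digits 0,1,4,6,8 already taken and all letters distinct): A must equal 7 ⇒ A=7.
Step 7. [col 4: P + F ≡ Q (mod 10)] column 4 (P + F ≡ Q (mod 10), carry-in 1) doesn't pin Q yet; pick Q=2 and continue, so Q=2.
Step 8. [col 4: P + F ≡ Q (mod 10)] column 4: given P=6, Q=2, carry-in 1, and digits 0,1,2,4,6,7,8 already taken and all letters distinct, P+F≡Q (mod 10) forces F=5, so F=5.
Step 9. [col 5: Z + M ≡ Q (mod 10)] in column 5 we have Z+M≡Q with carry-in 1; given M=8, Q=2 and digits 0,1,2,4,5,6,7,8 already taken and all letters distinct, that pins Z to 3. So Z=3.

Answer: A=7, F=5, I=0, L=4, M=8, P=6, Q=2, X=1, Z=3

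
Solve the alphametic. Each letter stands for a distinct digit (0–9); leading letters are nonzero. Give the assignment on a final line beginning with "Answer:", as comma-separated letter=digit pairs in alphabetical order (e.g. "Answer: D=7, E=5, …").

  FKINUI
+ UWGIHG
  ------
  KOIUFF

Step 1. [col 1: I + G ≡ F (mod 10)] several values work for F in column 1 (I + G ≡ F (mod 10), carry-in 0); try F=3, so F=3.
Step 2. [col 1: I + G ≡ F (mod 10)] I=4 is one option consistent with column 1 (I + G ≡ F (mod 10), carry-in 0) — take it, so I=4.
Step 3. [col 1: I + G ≡ F (mod 10)] column 1: given I=4, F=3, carry-in 0, and digits 3,4 already taken and all letters distinct, I+G≡F (mod 10) forces G=9. So G=9.
Step 4. [col 2: U + H ≡ F (mod 10)] H=0 is one option consistent with column 2 (U + H ≡ F (mod 10), carry-in 1) — take it, so H=0.
Step 5. [col 2: U + H ≡ F (mod 10)] from column 2 (H=0, F=3, carry-in 1, digits 0,3,4,9 already taken and all letters distinct): U must equal 2. So U=2.
Step 6. [col 3: N + I ≡ U (mod 10)] column 3: given I=4, U=2, carry-in 0, and digits 0,2,3,4,9 already taken and all letters distinct, N+I≡U (mod 10) forces N=8. So N=8.
Step 7. [col 5: K + W ≡ O (mod 10)] column 5: given nothing yet, carry-in 1, and digits 0,2,3,4,8,9 already taken and all letters distinct, K+W≡O (mod 10) forces O=7 ⇒ O=7.
Step 8. [col 5: K + W ≡ O (mod 10)] several values work for W in column 5 (K + W ≡ O (mod 10), carry-in 1); try W=1 ⇒ W=1.
Step 9. [col 5: K + W ≡ O (mod 10)] column 5 reads K+W+carry(1)=O with W=1, O=7; with digits 0,1,2,3,4,7,8,9 already taken and all letters distinct, the only value for K is 5, so K=5.

Answer: F=3, G=9, H=0, I=4, K=5, N=8, O=7, U=2, W=1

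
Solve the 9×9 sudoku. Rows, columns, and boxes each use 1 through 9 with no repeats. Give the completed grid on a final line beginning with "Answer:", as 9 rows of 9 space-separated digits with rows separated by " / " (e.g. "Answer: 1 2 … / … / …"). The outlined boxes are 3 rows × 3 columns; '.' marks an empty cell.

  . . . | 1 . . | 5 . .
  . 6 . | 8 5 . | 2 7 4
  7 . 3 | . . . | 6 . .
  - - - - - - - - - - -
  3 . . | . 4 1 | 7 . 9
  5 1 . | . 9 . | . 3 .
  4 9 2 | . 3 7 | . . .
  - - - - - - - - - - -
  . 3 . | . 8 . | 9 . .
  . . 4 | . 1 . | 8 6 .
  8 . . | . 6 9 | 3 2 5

Step 1. [r4c4∈{2,5,6}] r4c4 is the only open cell in row 4 admitting 2 ⇒ r4c4=2.
Step 2. [r7c3∈{1,5,6,7}] 5 has one home in col 3: r7c3. So r7c3=5.
Step 3. [r4c2∈{8}] r4c2 has the single candidate 8 ⇒ r4c2=8.
Step 4. [r1c6∈{2,3,4,6}] in row 1, 6 fits only at r1c6 ⇒ r1c6=6.
Step 5. [r9c4∈{4,7}] across row 9, 4 lands solely at r9c4 ⇒ r9c4=4.
Step 6. [r3c5∈{2}] r3c5's peers cover all but 2. So r3c5=2.
Step 7. [r8c1∈{2,9}] r8c1 is the only open cell in row 8 admitting 9. So r8c1=9.
Step 8. [r9c3∈{1,7}] in row 9, 1 fits only at r9c3 ⇒ r9c3=1.
Step 9. [r8c9∈{7}] r8c9 is down to just 7 ⇒ r8c9=7.
Step 10. [r5c4∈{6}] r5c4 is down to just 6 ⇒ r5c4=6.
Step 11. [r1c3∈{8,9}] in col 3, 8 fits only at r1c3. So r1c3=8.
Step 12. [r8c2∈{2}] only 2 remains possible at r8c2 ⇒ r8c2=2.
Step 13. [r7c9∈{1}] only 1 remains possible at r7c9. So r7c9=1.
Step 14. [r3c9∈{8}] only 8 remains possible at r3c9, so r3c9=8.
Step 15. [r8c4∈{3,5}] across col 4, 3 lands solely at r8c4 ⇒ r8c4=3.
Step 16. [r3c8∈{1,9}] in row 3, 1 fits only at r3c8. So r3c8=1.
Step 17. [r4c8∈{5}] only 5 remains possible at r4c8 ⇒ r4c8=5.
Step 18. [r3c6∈{4}] nothing but 4 survives at r3c6 ⇒ r3c6=4.
Step 19. [r2c3∈{9}] r2c3 has the single candidate 9, so r2c3=9.
Step 20. [r1c2∈{4}] r1c2's peers cover all but 4. So r1c2=4.
Step 21. [r7c4∈{7}] nothing but 7 survives at r7c4. So r7c4=7.
Step 22. [r4c3∈{6}] only 6 remains possible at r4c3. So r4c3=6.
Step 23. [r9c2∈{7}] r9c2 has the single candidate 7, so r9c2=7.
Step 24. [r6c8∈{8}] nothing but 8 survives at r6c8, so r6c8=8.
Step 25. [r2c6∈{3}] r2c6 is down to just 3 ⇒ r2c6=3.
Step 26. [r3c2∈{5}] r3c2 is down to just 5, so r3c2=5.
Step 27. [r6c4∈{5}] r6c4's peers cover all but 5, so r6c4=5.
Step 28. [r7c1∈{6}] r7c1's peers cover all but 6 ⇒ r7c1=6.
Step 29. [r7c8∈{4}] r7c8 is down to just 4, so r7c8=4.
Step 30. [r6c7∈{1}] r6c7 has the single candidate 1, so r6c7=1.
Step 31. [r6c9∈{6}] only 6 remains possible at r6c9, so r6c9=6.
Step 32. [r7c6∈{2}] r7c6 has the single candidate 2, so r7c6=2.
Step 33. [r5c3∈{7}] r5c3's peers cover all but 7 ⇒ r5c3=7.
Step 34. [r1c1∈{2}] only 2 remains possible at r1c1. So r1c1=2.
Step 35. [r5c6∈{8}] r5c6 has the single candidate 8 ⇒ r5c6=8.
Step 36. [r3c4∈{9}] r3c4's peers cover all but 9 ⇒ r3c4=9.
Step 37. [r2c1∈{1}] r2c1 has the single candidate 1. So r2c1=1.
Step 38. [r8c6∈{5}] r8c6 is down to just 5, so r8c6=5.
Step 39. [r1c8∈{9}] r1c8's peers cover all but 9 ⇒ r1c8=9.
Step 40. [r1c9∈{3}] only 3 remains possible at r1c9. So r1c9=3.
Step 41. [r5c9∈{2}] only 2 remains possible at r5c9 ⇒ r5c9=2.
Step 42. [r1c5∈{7}] r1c5's peers cover all but 7 ⇒ r1c5=7.
Step 43. [r5c7∈{4}] r5c7's peers cover all but 4, so r5c7=4.

Answer: 2 4 8 1 7 6 5 9 3 / 1 6 9 8 5 3 2 7 4 / 7 5 3 9 2 4 6 1 8 / 3 8 6 2 4 1 7 5 9 / 5 1 7 6 9 8 4 3 2 / 4 9 2 5 3 7 1 8 6 / 6 3 5 7 8 2 9 4 1 / 9 2 4 3 1 5 8 6 7 / 8 7 1 4 6 9 3 2 5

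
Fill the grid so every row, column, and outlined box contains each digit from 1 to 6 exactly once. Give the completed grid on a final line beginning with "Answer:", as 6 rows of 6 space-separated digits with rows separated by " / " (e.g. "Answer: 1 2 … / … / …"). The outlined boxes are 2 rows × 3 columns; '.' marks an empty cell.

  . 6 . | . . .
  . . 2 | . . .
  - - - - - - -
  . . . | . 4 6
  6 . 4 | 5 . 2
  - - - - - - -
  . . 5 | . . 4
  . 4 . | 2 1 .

Step 1. [r6c1∈{3}] nothing but 3 survives at r6c1 ⇒ r6c1=3.
Step 2. [r4c2∈{1,3}] row 4 places 1 nowhere but r4c2. So r4c2=1.
Step 3. [r1c3∈{1,3}] in col 3, 1 fits only at r1c3 ⇒ r1c3=1.
Step 4. [r2c2∈{3,5}] 3 has one home in box 1: r2c2 ⇒ r2c2=3.
Step 5. [r4c5∈{3}] r4c5 has the single candidate 3, so r4c5=3.
Step 6. [r6c6∈{5}] r6c6's peers cover all but 5. So r6c6=5.
Step 7. [r5c2∈{2}] r5c2's peers cover all but 2. So r5c2=2.
Step 8. [r5c4∈{3,6}] across row 5, 3 lands solely at r5c4. So r5c4=3.
Step 9. [r2c4∈{1,4,6}] 6 has one home in col 4: r2c4, so r2c4=6.
Step 10. [r2c5∈{5}] r2c5 is down to just 5 ⇒ r2c5=5.
Step 11. [r1c1∈{4,5}] across row 1, 5 lands solely at r1c1 ⇒ r1c1=5.
Step 12. [r5c1∈{1}] r5c1 has the single candidate 1, so r5c1=1.
Step 13. [r1c4∈{4}] r1c4's peers cover all but 4. So r1c4=4.
Step 14. [r3c1∈{2}] nothing but 2 survives at r3c1, so r3c1=2.
Step 15. [r1c5∈{2}] r1c5 is down to just 2. So r1c5=2.
Step 16. [r3c4∈{1}] r3c4 is down to just 1, so r3c4=1.
Step 17. [r2c6∈{1}] r2c6 has the single candidate 1. So r2c6=1.
Step 18. [r5c5∈{6}] r5c5 has the single candidate 6, so r5c5=6.
Step 19. [r6c3∈{6}] r6c3 is down to just 6. So r6c3=6.
Step 20. [r3c2∈{5}] nothing but 5 survives at r3c2, so r3c2=5.
Step 21. [r2c1∈{4}] nothing but 4 survives at r2c1. So r2c1=4.
Step 22. [r3c3∈{3}] r3c3 has the single candidate 3. So r3c3=3.
Step 23. [r1c6∈{3}] nothing but 3 survives at r1c6, so r1c6=3.

Answer: 5 6 1 4 2 3 / 4 3 2 6 5 1 / 2 5 3 1 4 6 / 6 1 4 5 3 2 / 1 2 5 3 6 4 / 3 4 6 2 1 5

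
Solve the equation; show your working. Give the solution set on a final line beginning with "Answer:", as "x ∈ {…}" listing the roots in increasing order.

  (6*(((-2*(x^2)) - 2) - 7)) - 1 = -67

Step 1. [(6*(((-2*(x^2)) - 2) - 7)) - 1 = -67] peel the -1: add 1 from each side. So sub: 6*(((-2*(x^2)) - 2) - 7) = -66.
Step 2. [6*(((-2*(x^2)) - 2) - 7) = -66] divide by the outer 6 ⇒ div: ((-2*(x^2)) - 2) - 7 = -11.
Step 3. [((-2*(x^2)) - 2) - 7 = -11] add 7: x sits inside (… - 7), so sub: (-2*(x^2)) - 2 = -4.
Step 4. [(-2*(x^2)) - 2 = -4] 2 comes off first (add 2). So sub: -2*(x^2) = -2.
Step 5. [-2*(x^2) = -2] -2 out front; divide by -2 ⇒ div: x^2 = 1.
Step 6. [x^2 = 1] √ both sides: 1 ≥ 0 gives two branches ⇒ sqrt: x = 1 or -1.

Answer: x ∈ {-1, 1}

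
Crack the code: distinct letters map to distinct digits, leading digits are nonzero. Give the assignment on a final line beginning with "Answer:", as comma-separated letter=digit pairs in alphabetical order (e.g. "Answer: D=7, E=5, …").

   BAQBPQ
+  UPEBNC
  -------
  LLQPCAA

Step 1. [col 1: Q + C ≡ A (mod 10)] several values work for Q in column 1 (Q + C ≡ A (mod 10), carry-in 0); try Q=3, so Q=3.
Step 2. [col 1: Q + C ≡ A (mod 10)] several values work for C in column 1 (Q + C ≡ A (mod 10), carry-in 0); try C=6. So C=6.
Step 3. [col 1: Q + C ≡ A (mod 10)] in column 1 we have Q+C≡A with carry-in 0; given Q=3, C=6 and digits 3,6 already taken and all letters distinct, that pins A to 9, so A=9.
Step 4. [col 2: P + N ≡ A (mod 10)] several values work for N in column 2 (P + N ≡ A (mod 10), carry-in 0); try N=5, so N=5.
Step 5. [col 2: P + N ≡ A (mod 10)] in column 2 we have P+N≡A with carry-in 0; given N=5, A=9 and digits 3,5,6,9 already taken and all letters distinct, that pins P to 4. So P=4.
Step 6. [L] adding two 6-digit numbers gives at most 6+1 digits, and here it does — L is that final carry and must be 1 ⇒ L=1.
Step 7. [col 3: B + B ≡ C (mod 10)] in column 3 we have B+B≡C with carry-in 0; given C=6 and digits 1,3,4,5,6,9 already taken and all letters distinct, that pins B to 8 ⇒ B=8.
Step 8. [col 4: Q + E ≡ P (mod 10)] in column 4 we have Q+E≡P with carry-in 1; given Q=3, P=4 and digits 1,3,4,5,6,8,9 already taken and all letters distinct, that pins E to 0. So E=0.
Step 9. [col 6: B + U ≡ L (mod 10)] from column 6 (B=8, L=1, carry-in 1, digits 0,1,3,4,5,6,8,9 already taken and all letters distinct): U must equal 2, so U=2.

Answer: A=9, B=8, C=6, E=0, L=1, N=5, P=4, Q=3, U=2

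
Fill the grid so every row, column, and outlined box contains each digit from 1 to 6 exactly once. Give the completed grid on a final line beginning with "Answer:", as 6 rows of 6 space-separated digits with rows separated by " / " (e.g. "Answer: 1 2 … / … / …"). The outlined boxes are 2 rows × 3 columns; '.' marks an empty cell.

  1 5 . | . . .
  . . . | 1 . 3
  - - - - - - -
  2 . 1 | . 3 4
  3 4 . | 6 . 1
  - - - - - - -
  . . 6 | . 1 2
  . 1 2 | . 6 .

Step 1. [r6c4∈{3,4,5}] across row 6, 3 lands solely at r6c4. So r6c4=3.
Step 2. [r5c4∈{4,5}] across box 6, 4 lands solely at r5c4, so r5c4=4.
Step 3. [r2c5∈{2,4,5}] in row 2, 5 fits only at r2c5 ⇒ r2c5=5.
Step 4. [r1c5∈{2,4}] in col 5, 4 fits only at r1c5. So r1c5=4.
Step 5. [r2c1∈{4,6}] r2c1 is the only open cell in col 1 admitting 6. So r2c1=6.
Step 6. [r6c1∈{4,5}] across row 6, 4 lands solely at r6c1. So r6c1=4.
Step 7. [r2c3∈{4}] nothing but 4 survives at r2c3 ⇒ r2c3=4.
Step 8. [r1c4∈{2}] nothing but 2 survives at r1c4 ⇒ r1c4=2.
Step 9. [r5c2∈{3}] r5c2 is down to just 3. So r5c2=3.
Step 10. [r1c3∈{3}] only 3 remains possible at r1c3 ⇒ r1c3=3.
Step 11. [r5c1∈{5}] nothing but 5 survives at r5c1 ⇒ r5c1=5.
Step 12. [r4c5∈{2}] r4c5 has the single candidate 2, so r4c5=2.
Step 13. [r1c6∈{6}] r1c6 is down to just 6. So r1c6=6.
Step 14. [r2c2∈{2}] r2c2's peers cover all but 2. So r2c2=2.
Step 15. [r4c3∈{5}] nothing but 5 survives at r4c3. So r4c3=5.
Step 16. [r3c2∈{6}] r3c2's peers cover all but 6. So r3c2=6.
Step 17. [r3c4∈{5}] only 5 remains possible at r3c4, so r3c4=5.
Step 18. [r6c6∈{5}] only 5 remains possible at r6c6, so r6c6=5.

Answer: 1 5 3 2 4 6 / 6 2 4 1 5 3 / 2 6 1 5 3 4 / 3 4 5 6 2 1 / 5 3 6 4 1 2 / 4 1 2 3 6 5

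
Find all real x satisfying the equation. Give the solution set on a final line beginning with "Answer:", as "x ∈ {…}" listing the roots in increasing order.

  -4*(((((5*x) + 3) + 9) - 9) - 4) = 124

Step 1. [-4*(((((5*x) + 3) + 9) - 9) - 4) = 124] -4·(inner) — divide through by -4 ⇒ div: ((((5*x) + 3) + 9) - 9) - 4 = -31.
Step 2. [((((5*x) + 3) + 9) - 9) - 4 = -31] peel the -4: add 4 from each side ⇒ sub: (((5*x) + 3) + 9) - 9 = -27.
Step 3. [(((5*x) + 3) + 9) - 9 = -27] 9 comes off first (add 9), so sub: ((5*x) + 3) + 9 = -18.
Step 4. [((5*x) + 3) + 9 = -18] 9 comes off first (subtract 9) ⇒ sub: (5*x) + 3 = -27.
Step 5. [(5*x) + 3 = -27] +3 is outermost — subtract 3 both sides. So sub: 5*x = -30.
Step 6. [5*x = -30] 5 out front; divide by 5. So div: x = -6.

Answer: x ∈ {-6}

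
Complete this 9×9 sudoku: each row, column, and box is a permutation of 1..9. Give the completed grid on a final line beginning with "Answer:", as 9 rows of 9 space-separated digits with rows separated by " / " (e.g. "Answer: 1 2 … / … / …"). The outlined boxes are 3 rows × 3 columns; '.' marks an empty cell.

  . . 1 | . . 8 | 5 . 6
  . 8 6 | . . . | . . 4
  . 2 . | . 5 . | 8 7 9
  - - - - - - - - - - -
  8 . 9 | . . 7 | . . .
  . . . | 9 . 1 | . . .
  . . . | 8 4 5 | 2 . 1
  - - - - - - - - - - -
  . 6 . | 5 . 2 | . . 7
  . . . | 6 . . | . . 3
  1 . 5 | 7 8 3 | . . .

Step 1. [r8c8∈{1,2,4,5,8,9}] 5 has one home in row 8: r8c8 ⇒ r8c8=5.
Step 2. [r8c6∈{4,9}] 4 has one home in box 8: r8c6. So r8c6=4.
Step 3. [r5c7∈{3,4,6,7}] col 7 places 7 nowhere but r5c7. So r5c7=7.
Step 4. [r7c8∈{1,4,8,9}] 8 has one home in box 9: r7c8, so r7c8=8.
Step 5. [r2c8∈{1,2,3}] col 8 places 1 nowhere but r2c8. So r2c8=1.
Step 6. [r2c7∈{3}] r2c7's peers cover all but 3. So r2c7=3.
Step 7. [r2c4∈{2}] nothing but 2 survives at r2c4, so r2c4=2.
Step 8. [r4c4∈{3}] nothing but 3 survives at r4c4 ⇒ r4c4=3.
Step 9. [r1c5∈{3,7,9}] in col 5, 3 fits only at r1c5, so r1c5=3.
Step 10. [r2c1∈{5,7,9}] in row 2, 5 fits only at r2c1 ⇒ r2c1=5.
Step 11. [r1c4∈{4}] only 4 remains possible at r1c4 ⇒ r1c4=4.
Step 12. [r6c8∈{3,6,9}] in row 6, 9 fits only at r6c8, so r6c8=9.
Step 13. [r5c8∈{3,4,6}] in col 8, 3 fits only at r5c8, so r5c8=3.
Step 14. [r6c2∈{3,7}] col 2 places 3 nowhere but r6c2. So r6c2=3.
Step 15. [r8c3∈{2,7,8}] in row 8, 8 fits only at r8c3. So r8c3=8.
Step 16. [r5c3∈{2,4}] r5c3 is the only open cell in col 3 admitting 2, so r5c3=2.
Step 17. [r4c9∈{5}] nothing but 5 survives at r4c9. So r4c9=5.
Step 18. [r5c5∈{6}] r5c5 is down to just 6. So r5c5=6.
Step 19. [r5c1∈{4}] only 4 remains possible at r5c1. So r5c1=4.
Step 20. [r9c2∈{4,9}] col 2 places 4 nowhere but r9c2 ⇒ r9c2=4.
Step 21. [r9c7∈{6,9}] r9c7 is the only open cell in row 9 admitting 9, so r9c7=9.
Step 22. [r8c7∈{1}] only 1 remains possible at r8c7 ⇒ r8c7=1.
Step 23. [r8c5∈{9}] r8c5's peers cover all but 9. So r8c5=9.
Step 24. [r8c2∈{7}] nothing but 7 survives at r8c2. So r8c2=7.
Step 25. [r9c8∈{2,6}] 6 has one home in row 9: r9c8. So r9c8=6.
Step 26. [r3c1∈{3}] r3c1 has the single candidate 3 ⇒ r3c1=3.
Step 27. [r1c1∈{7,9}] across row 1, 7 lands solely at r1c1 ⇒ r1c1=7.
Step 28. [r7c7∈{4}] only 4 remains possible at r7c7, so r7c7=4.
Step 29. [r5c2∈{5}] r5c2 has the single candidate 5 ⇒ r5c2=5.
Step 30. [r1c2∈{9}] only 9 remains possible at r1c2 ⇒ r1c2=9.
Step 31. [r4c5∈{2}] r4c5 is down to just 2. So r4c5=2.
Step 32. [r3c6∈{6}] r3c6's peers cover all but 6, so r3c6=6.
Step 33. [r4c8∈{4}] r4c8's peers cover all but 4. So r4c8=4.
Step 34. [r3c4∈{1}] r3c4 is down to just 1. So r3c4=1.
Step 35. [r7c1∈{9}] r7c1 has the single candidate 9, so r7c1=9.
Step 36. [r1c8∈{2}] r1c8 is down to just 2. So r1c8=2.
Step 37. [r5c9∈{8}] nothing but 8 survives at r5c9 ⇒ r5c9=8.
Step 38. [r6c3∈{7}] r6c3 has the single candidate 7. So r6c3=7.
Step 39. [r2c6∈{9}] r2c6 has the single candidate 9 ⇒ r2c6=9.
Step 40. [r4c7∈{6}] r4c7 is down to just 6, so r4c7=6.
Step 41. [r4c2∈{1}] r4c2's peers cover all but 1 ⇒ r4c2=1.
Step 42. [r2c5∈{7}] nothing but 7 survives at r2c5. So r2c5=7.
Step 43. [r7c3∈{3}] nothing but 3 survives at r7c3 ⇒ r7c3=3.
Step 44. [r6c1∈{6}] only 6 remains possible at r6c1 ⇒ r6c1=6.
Step 45. [r3c3∈{4}] only 4 remains possible at r3c3. So r3c3=4.
Step 46. [r9c9∈{2}] r9c9's peers cover all but 2 ⇒ r9c9=2.
Step 47. [r8c1∈{2}] r8c1 is down to just 2 ⇒ r8c1=2.
Step 48. [r7c5∈{1}] nothing but 1 survives at r7c5, so r7c5=1.

Answer: 7 9 1 4 3 8 5 2 6 / 5 8 6 2 7 9 3 1 4 / 3 2 4 1 5 6 8 7 9 / 8 1 9 3 2 7 6 4 5 / 4 5 2 9 6 1 7 3 8 / 6 3 7 8 4 5 2 9 1 / 9 6 3 5 1 2 4 8 7 / 2 7 8 6 9 4 1 5 3 / 1 4 5 7 8 3 9 6 2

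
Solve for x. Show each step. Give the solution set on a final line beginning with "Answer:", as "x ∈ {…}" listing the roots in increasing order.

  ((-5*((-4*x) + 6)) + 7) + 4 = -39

Step 1. [((-5*((-4*x) + 6)) + 7) + 4 = -39] 4 comes off first (subtract 4) ⇒ sub: (-5*((-4*x) + 6)) + 7 = -43.
Step 2. [(-5*((-4*x) + 6)) + 7 = -43] +7 is outermost — subtract 7 both sides ⇒ sub: -5*((-4*x) + 6) = -50.
Step 3. [-5*((-4*x) + 6) = -50] leading coefficient -5: divide by -5 ⇒ div: (-4*x) + 6 = 10.
Step 4. [(-4*x) + 6 = 10] +6 is outermost — subtract 6 both sides ⇒ sub: -4*x = 4.
Step 5. [-4*x = 4] divide by the outer -4, so div: x = -1.

Answer: x ∈ {-1}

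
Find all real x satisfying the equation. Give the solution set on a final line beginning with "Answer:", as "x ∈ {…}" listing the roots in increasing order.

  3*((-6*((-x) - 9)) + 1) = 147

Step 1. [3*((-6*((-x) - 9)) + 1) = 147] divide by the outer 3. So div: (-6*((-x) - 9)) + 1 = 49.
Step 2. [(-6*((-x) - 9)) + 1 = 49] subtract 1: x sits inside (… + 1). So sub: -6*((-x) - 9) = 48.
Step 3. [-6*((-x) - 9) = 48] leading coefficient -6: divide by -6 ⇒ div: (-x) - 9 = -8.
Step 4. [(-x) - 9 = -8] peel the -9: add 9 from each side ⇒ sub: -x = 1.
Step 5. [-x = 1] flip signs both sides ⇒ neg: x = -1.

Answer: x ∈ {-1}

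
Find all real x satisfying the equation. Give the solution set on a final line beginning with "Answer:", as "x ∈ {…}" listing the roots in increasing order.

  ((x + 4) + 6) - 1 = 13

Step 1. [((x + 4) + 6) - 1 = 13] -1 is outermost — add 1 both sides, so sub: (x + 4) + 6 = 14.
Step 2. [(x + 4) + 6 = 14] peel the +6: subtract 6 from each side, so sub: x + 4 = 8.
Step 3. [x + 4 = 8] peel the +4: subtract 4 from each side. So sub: x = 4.

Answer: x ∈ {4}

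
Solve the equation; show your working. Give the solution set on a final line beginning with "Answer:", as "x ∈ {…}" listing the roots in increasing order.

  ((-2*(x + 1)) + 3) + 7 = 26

Step 1. [((-2*(x + 1)) + 3) + 7 = 26] peel the +7: subtract 7 from each side, so sub: (-2*(x + 1)) + 3 = 19.
Step 2. [(-2*(x + 1)) + 3 = 19] 3 comes off first (subtract 3), so sub: -2*(x + 1) = 16.
Step 3. [-2*(x + 1) = 16] LHS = -2·(…); ÷-2 both sides. So div: x + 1 = -8.
Step 4. [x + 1 = -8] +1 is outermost — subtract 1 both sides ⇒ sub: x = -9.

Answer: x ∈ {-9}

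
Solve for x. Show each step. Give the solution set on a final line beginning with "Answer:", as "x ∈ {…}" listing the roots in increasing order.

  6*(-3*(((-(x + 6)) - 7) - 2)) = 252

Step 1. [6*(-3*(((-(x + 6)) - 7) - 2)) = 252] 6 out front; divide by 6. So div: -3*(((-(x + 6)) - 7) - 2) = 42.
Step 2. [-3*(((-(x + 6)) - 7) - 2) = 42] -3 out front; divide by -3 ⇒ div: ((-(x + 6)) - 7) - 2 = -14.
Step 3. [((-(x + 6)) - 7) - 2 = -14] peel the -2: add 2 from each side ⇒ sub: (-(x + 6)) - 7 = -12.
Step 4. [(-(x + 6)) - 7 = -12] add 7: x sits inside (… - 7). So sub: -(x + 6) = -5.
Step 5. [-(x + 6) = -5] leading − — multiply by −1, so neg: x + 6 = 5.
Step 6. [x + 6 = 5] the outer +6 inverts by subtracting 6. So sub: x = -1.

Answer: x ∈ {-1}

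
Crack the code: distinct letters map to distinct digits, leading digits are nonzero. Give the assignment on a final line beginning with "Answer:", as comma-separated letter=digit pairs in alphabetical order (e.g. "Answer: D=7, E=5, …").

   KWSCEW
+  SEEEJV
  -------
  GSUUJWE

Step 1. [col 1: W + V ≡ E (mod 10)] V=2 is one option consistent with column 1 (W + V ≡ E (mod 10), carry-in 0) — take it, so V=2.
Step 2. [G] G is the leading digit of a 7-digit sum of two 6-digit numbers; the final carry is exactly 1. So G=1.
Step 3. [col 1: W + V ≡ E (mod 10)] several values work for W in column 1 (W + V ≡ E (mod 10), carry-in 0); try W=5, so W=5.
Step 4. [col 1: W + V ≡ E (mod 10)] column 1: given W=5, V=2, carry-in 0, and digits 1,2,5 already taken and all letters distinct, W+V≡E (mod 10) forces E=7. So E=7.
Step 5. [col 2: E + J ≡ W (mod 10)] in column 2 we have E+J≡W with carry-in 0; given E=7, W=5 and digits 1,2,5,7 already taken and all letters distinct, that pins J to 8, so J=8.
Step 6. [col 3: C + E ≡ J (mod 10)] column 3: given E=7, J=8, carry-in 1, and digits 1,2,5,7,8 already taken and all letters distinct, C+E≡J (mod 10) forces C=0 ⇒ C=0.
Step 7. [col 4: S + E ≡ U (mod 10)] column 4 (S + E ≡ U (mod 10), carry-in 0) doesn't pin U yet; pick U=3 and continue, so U=3.
Step 8. [col 4: S + E ≡ U (mod 10)] column 4: given E=7, U=3, carry-in 0, and digits 0,1,2,3,5,7,8 already taken and all letters distinct, S+E≡U (mod 10) forces S=6. So S=6.
Step 9. [col 6: K + S ≡ S (mod 10)] column 6: given S=6, carry-in 1, and digits 0,1,2,3,5,6,7,8 already taken and all letters distinct, K+S≡S (mod 10) forces K=9 ⇒ K=9.

Answer: C=0, E=7, G=1, J=8, K=9, S=6, U=3, V=2, W=5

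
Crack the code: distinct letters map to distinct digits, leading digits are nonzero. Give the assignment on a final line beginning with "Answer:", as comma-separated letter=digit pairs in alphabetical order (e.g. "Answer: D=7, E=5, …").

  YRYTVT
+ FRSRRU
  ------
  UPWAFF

Step 1. [col 1: T + U ≡ F (mod 10)] several values work for F in column 1 (T + U ≡ F (mod 10), carry-in 0); try F=7 ⇒ F=7.
Step 2. [col 1: T + U ≡ F (mod 10)] several values work for T in column 1 (T + U ≡ F (mod 10), carry-in 0); try T=8, so T=8.
Step 3. [col 1: T + U ≡ F (mod 10)] column 1 reads T+U+carry(0)=F with T=8, F=7; with digits 7,8 already taken and all letters distinct, the only value for U is 9, so U=9.
Step 4. [col 2: V + R ≡ F (mod 10)] column 2 (V + R ≡ F (mod 10), carry-in 1) doesn't pin R yet; pick R=6 and continue. So R=6.
Step 5. [col 2: V + R ≡ F (mod 10)] column 2 reads V+R+carry(1)=F with R=6, F=7; with digits 6,7,8,9 already taken and all letters distinct, the only value for V is 0 ⇒ V=0.
Step 6. [col 3: T + R ≡ A (mod 10)] column 3: given T=8, R=6, carry-in 0, and digits 0,6,7,8,9 already taken and all letters distinct, T+R≡A (mod 10) forces A=4, so A=4.
Step 7. [col 4: Y + S ≡ W (mod 10)] from column 4 (nothing yet, carry-in 1, digits 0,4,6,7,8,9 already taken and all letters distinct): W must equal 5. So W=5.
Step 8. [col 4: Y + S ≡ W (mod 10)] S=3 is one option consistent with column 4 (Y + S ≡ W (mod 10), carry-in 1) — take it. So S=3.
Step 9. [col 4: Y + S ≡ W (mod 10)] column 4 reads Y+S+carry(1)=W with S=3, W=5; with digits 0,3,4,5,6,7,8,9 already taken and all letters distinct, the only value for Y is 1. So Y=1.
Step 10. [col 5: R + R ≡ P (mod 10)] in column 5 we have R+R≡P with carry-in 0; given R=6 and digits 0,1,3,4,5,6,7,8,9 already taken and all letters distinct, that pins P to 2 ⇒ P=2.

Answer: A=4, F=7, P=2, R=6, S=3, T=8, U=9, V=0, W=5, Y=1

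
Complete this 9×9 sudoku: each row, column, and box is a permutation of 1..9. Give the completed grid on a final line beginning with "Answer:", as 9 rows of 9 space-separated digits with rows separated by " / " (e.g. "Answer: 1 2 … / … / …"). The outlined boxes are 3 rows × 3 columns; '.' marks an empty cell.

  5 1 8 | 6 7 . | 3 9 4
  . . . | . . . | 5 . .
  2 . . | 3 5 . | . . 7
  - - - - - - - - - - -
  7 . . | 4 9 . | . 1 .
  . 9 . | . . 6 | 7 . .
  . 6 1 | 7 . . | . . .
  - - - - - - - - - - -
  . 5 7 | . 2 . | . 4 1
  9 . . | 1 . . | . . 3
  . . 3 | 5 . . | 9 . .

Step 1. [r3c2∈{4}] r3c2 is down to just 4. So r3c2=4.
Step 2. [r8c8∈{2,5,6,7,8}] 5 has one home in row 8: r8c8. So r8c8=5.
Step 3. [r7c6∈{3,8,9}] in row 7, 3 fits only at r7c6 ⇒ r7c6=3.
Step 4. [r4c2∈{2,3,8}] 3 has one home in row 4: r4c2, so r4c2=3.
Step 5. [r1c6∈{2}] r1c6 is down to just 2 ⇒ r1c6=2.
Step 6. [r5c4∈{2,8}] r5c4 is the only open cell in col 4 admitting 2 ⇒ r5c4=2.
Step 7. [r9c8∈{2,6,7,8}] r9c8 is the only open cell in col 8 admitting 7, so r9c8=7.
Step 8. [r4c3∈{2,5}] r4c3 is the only open cell in box 4 admitting 2. So r4c3=2.
Step 9. [r6c9∈{2,5,8,9}] across row 6, 9 lands solely at r6c9, so r6c9=9.
Step 10. [r9c1∈{1,4,6,8}] row 9 places 1 nowhere but r9c1 ⇒ r9c1=1.
Step 11. [r8c3∈{4,6}] box 7 places 4 nowhere but r8c3, so r8c3=4.
Step 12. [r7c1∈{6,8}] box 7 places 6 nowhere but r7c1, so r7c1=6.
Step 13. [r7c7∈{8}] r7c7's peers cover all but 8. So r7c7=8.
Step 14. [r2c4∈{8,9}] col 4 places 8 nowhere but r2c4. So r2c4=8.
Step 15. [r5c5∈{1,3,8}] across row 5, 1 lands solely at r5c5. So r5c5=1.
Step 16. [r2c6∈{1,4,9}] in row 2, 1 fits only at r2c6, so r2c6=1.
Step 17. [r4c7∈{6}] r4c7's peers cover all but 6. So r4c7=6.
Step 18. [r9c9∈{2,6}] 6 has one home in box 9: r9c9, so r9c9=6.
Step 19. [r3c8∈{6,8}] in row 3, 8 fits only at r3c8. So r3c8=8.
Step 20. [r9c2∈{2,8}] across row 9, 2 lands solely at r9c2 ⇒ r9c2=2.
Step 21. [r2c3∈{6,9}] across row 2, 9 lands solely at r2c3, so r2c3=9.
Step 22. [r5c1∈{4,8}] r5c1 is the only open cell in row 5 admitting 4 ⇒ r5c1=4.
Step 23. [r6c1∈{8}] r6c1 is down to just 8, so r6c1=8.
Step 24. [r4c6∈{5,8}] box 5 places 8 nowhere but r4c6. So r4c6=8.
Step 25. [r9c5∈{4,8}] row 9 places 8 nowhere but r9c5 ⇒ r9c5=8.
Step 26. [r6c7∈{2,4}] row 6 places 4 nowhere but r6c7 ⇒ r6c7=4.
Step 27. [r6c8∈{2,3}] 2 has one home in row 6: r6c8. So r6c8=2.
Step 28. [r5c9∈{5,8}] r5c9 is the only open cell in row 5 admitting 8. So r5c9=8.
Step 29. [r3c7∈{1}] nothing but 1 survives at r3c7. So r3c7=1.
Step 30. [r5c8∈{3}] r5c8's peers cover all but 3, so r5c8=3.
Step 31. [r8c6∈{7}] r8c6 is down to just 7. So r8c6=7.
Step 32. [r2c5∈{4}] r2c5 has the single candidate 4, so r2c5=4.
Step 33. [r4c9∈{5}] r4c9 is down to just 5, so r4c9=5.
Step 34. [r2c9∈{2}] only 2 remains possible at r2c9, so r2c9=2.
Step 35. [r2c2∈{7}] nothing but 7 survives at r2c2 ⇒ r2c2=7.
Step 36. [r7c4∈{9}] r7c4 has the single candidate 9. So r7c4=9.
Step 37. [r2c8∈{6}] r2c8 is down to just 6 ⇒ r2c8=6.
Step 38. [r8c7∈{2}] only 2 remains possible at r8c7 ⇒ r8c7=2.
Step 39. [r6c6∈{5}] r6c6's peers cover all but 5. So r6c6=5.
Step 40. [r9c6∈{4}] nothing but 4 survives at r9c6 ⇒ r9c6=4.
Step 41. [r6c5∈{3}] r6c5 has the single candidate 3, so r6c5=3.
Step 42. [r8c5∈{6}] r8c5 has the single candidate 6 ⇒ r8c5=6.
Step 43. [r2c1∈{3}] r2c1's peers cover all but 3. So r2c1=3.
Step 44. [r3c3∈{6}] r3c3 is down to just 6 ⇒ r3c3=6.
Step 45. [r8c2∈{8}] r8c2's peers cover all but 8 ⇒ r8c2=8.
Step 46. [r5c3∈{5}] r5c3 is down to just 5, so r5c3=5.
Step 47. [r3c6∈{9}] r3c6 is down to just 9. So r3c6=9.

Answer: 5 1 8 6 7 2 3 9 4 / 3 7 9 8 4 1 5 6 2 / 2 4 6 3 5 9 1 8 7 / 7 3 2 4 9 8 6 1 5 / 4 9 5 2 1 6 7 3 8 / 8 6 1 7 3 5 4 2 9 / 6 5 7 9 2 3 8 4 1 / 9 8 4 1 6 7 2 5 3 / 1 2 3 5 8 4 9 7 6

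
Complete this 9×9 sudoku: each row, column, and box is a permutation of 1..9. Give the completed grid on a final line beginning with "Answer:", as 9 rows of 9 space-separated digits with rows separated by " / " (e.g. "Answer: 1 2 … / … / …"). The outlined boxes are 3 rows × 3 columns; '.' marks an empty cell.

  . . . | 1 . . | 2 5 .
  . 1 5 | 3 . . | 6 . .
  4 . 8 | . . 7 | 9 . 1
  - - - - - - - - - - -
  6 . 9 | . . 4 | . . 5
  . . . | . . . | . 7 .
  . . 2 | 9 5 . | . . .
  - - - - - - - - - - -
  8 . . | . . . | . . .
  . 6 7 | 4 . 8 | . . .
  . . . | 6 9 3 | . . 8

Step 1. [r3c8∈{3}] nothing but 3 survives at r3c8, so r3c8=3.
Step 2. [r5c9∈{2,3,4,6,9}] in row 5, 9 fits only at r5c9, so r5c9=9.
Step 3. [r4c8∈{1,2,8}] box 6 places 2 nowhere but r4c8. So r4c8=2.
Step 4. [r3c2∈{2}] only 2 remains possible at r3c2 ⇒ r3c2=2.
Step 5. [r9c7∈{1,4,5,7}] 7 has one home in row 9: r9c7. So r9c7=7.
Step 6. [r1c5∈{4,6,8}] across row 1, 8 lands solely at r1c5. So r1c5=8.
Step 7. [r1c9∈{4,7}] in row 1, 4 fits only at r1c9. So r1c9=4.
Step 8. [r7c6∈{1,2,5}] r7c6 is the only open cell in col 6 admitting 5. So r7c6=5.
Step 9. [r8c7∈{1,3,5}] 5 has one home in col 7: r8c7 ⇒ r8c7=5.
Step 10. [r9c1∈{1,2,5}] across row 9, 2 lands solely at r9c1. So r9c1=2.
Step 11. [r5c1∈{1,3,5}] r5c1 is the only open cell in col 1 admitting 5, so r5c1=5.
Step 12. [r3c5∈{6}] r3c5 is down to just 6 ⇒ r3c5=6.
Step 13. [r1c6∈{9}] r1c6's peers cover all but 9, so r1c6=9.
Step 14. [r7c2∈{3,4,9}] in col 2, 9 fits only at r7c2 ⇒ r7c2=9.
Step 15. [r5c6∈{1,2,6}] 6 has one home in row 5: r5c6 ⇒ r5c6=6.
Step 16. [r6c6∈{1}] r6c6 has the single candidate 1, so r6c6=1.
Step 17. [r5c3∈{1,3,4}] 1 has one home in box 4: r5c3, so r5c3=1.
Step 18. [r9c8∈{1,4}] in row 9, 1 fits only at r9c8, so r9c8=1.
Step 19. [r7c5∈{1,2,7}] r7c5 is the only open cell in row 7 admitting 1, so r7c5=1.
Step 20. [r8c5∈{2}] r8c5 has the single candidate 2 ⇒ r8c5=2.
Step 21. [r8c9∈{3}] nothing but 3 survives at r8c9. So r8c9=3.
Step 22. [r7c7∈{4}] r7c7 has the single candidate 4. So r7c7=4.
Step 23. [r5c2∈{3,4,8}] r5c2 is the only open cell in row 5 admitting 4. So r5c2=4.
Step 24. [r4c5∈{3,7}] col 5 places 7 nowhere but r4c5. So r4c5=7.
Step 25. [r4c4∈{8}] nothing but 8 survives at r4c4. So r4c4=8.
Step 26. [r4c2∈{3}] r4c2's peers cover all but 3. So r4c2=3.
Step 27. [r6c2∈{7,8}] in col 2, 8 fits only at r6c2. So r6c2=8.
Step 28. [r1c1∈{3,7}] r1c1 is the only open cell in col 1 admitting 3. So r1c1=3.
Step 29. [r7c8∈{6}] r7c8 is down to just 6 ⇒ r7c8=6.
Step 30. [r6c1∈{7}] nothing but 7 survives at r6c1. So r6c1=7.
Step 31. [r5c7∈{3,8}] row 5 places 8 nowhere but r5c7, so r5c7=8.
Step 32. [r9c3∈{4}] nothing but 4 survives at r9c3. So r9c3=4.
Step 33. [r1c2∈{7}] r1c2 is down to just 7 ⇒ r1c2=7.
Step 34. [r7c4∈{7}] only 7 remains possible at r7c4, so r7c4=7.
Step 35. [r8c1∈{1}] nothing but 1 survives at r8c1. So r8c1=1.
Step 36. [r2c1∈{9}] r2c1's peers cover all but 9 ⇒ r2c1=9.
Step 37. [r6c8∈{4}] r6c8 has the single candidate 4, so r6c8=4.
Step 38. [r8c8∈{9}] nothing but 9 survives at r8c8. So r8c8=9.
Step 39. [r2c9∈{7}] nothing but 7 survives at r2c9 ⇒ r2c9=7.
Step 40. [r2c5∈{4}] nothing but 4 survives at r2c5, so r2c5=4.
Step 41. [r2c6∈{2}] r2c6's peers cover all but 2, so r2c6=2.
Step 42. [r7c9∈{2}] r7c9 is down to just 2 ⇒ r7c9=2.
Step 43. [r2c8∈{8}] r2c8's peers cover all but 8, so r2c8=8.
Step 44. [r4c7∈{1}] r4c7 has the single candidate 1, so r4c7=1.
Step 45. [r6c9∈{6}] r6c9's peers cover all but 6 ⇒ r6c9=6.
Step 46. [r9c2∈{5}] nothing but 5 survives at r9c2 ⇒ r9c2=5.
Step 47. [r3c4∈{5}] r3c4 has the single candidate 5 ⇒ r3c4=5.
Step 48. [r7c3∈{3}] only 3 remains possible at r7c3 ⇒ r7c3=3.
Step 49. [r6c7∈{3}] r6c7's peers cover all but 3. So r6c7=3.
Step 50. [r1c3∈{6}] nothing but 6 survives at r1c3 ⇒ r1c3=6.
Step 51. [r5c4∈{2}] nothing but 2 survives at r5c4. So r5c4=2.
Step 52. [r5c5∈{3}] only 3 remains possible at r5c5 ⇒ r5c5=3.

Answer: 3 7 6 1 8 9 2 5 4 / 9 1 5 3 4 2 6 8 7 / 4 2 8 5 6 7 9 3 1 / 6 3 9 8 7 4 1 2 5 / 5 4 1 2 3 6 8 7 9 / 7 8 2 9 5 1 3 4 6 / 8 9 3 7 1 5 4 6 2 / 1 6 7 4 2 8 5 9 3 / 2 5 4 6 9 3 7 1 8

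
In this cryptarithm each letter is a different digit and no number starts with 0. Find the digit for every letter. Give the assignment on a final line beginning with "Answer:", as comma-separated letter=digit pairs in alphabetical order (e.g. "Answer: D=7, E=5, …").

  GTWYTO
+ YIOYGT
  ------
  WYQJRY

Step 1. [col 1: O + T ≡ Y (mod 10)] column 1 (O + T ≡ Y (mod 10), carry-in 0) doesn't pin Y yet; pick Y=4 and continue. So Y=4.
Step 2. [col 1: O + T ≡ Y (mod 10)] T=8 is one option consistent with column 1 (O + T ≡ Y (mod 10), carry-in 0) — take it. So T=8.
Step 3. [col 1: O + T ≡ Y (mod 10)] column 1 reads O+T+carry(0)=Y with T=8, Y=4; with digits 4,8 already taken and all letters distinct, the only value for O is 6, so O=6.
Step 4. [col 2: T + G ≡ R (mod 10)] several values work for R in column 2 (T + G ≡ R (mod 10), carry-in 1); try R=1 ⇒ R=1.
Step 5. [col 2: T + G ≡ R (mod 10)] column 2 reads T+G+carry(1)=R with T=8, R=1; with digits 1,4,6,8 already taken and all letters distinct, the only value for G is 2. So G=2.
Step 6. [col 3: Y + Y ≡ J (mod 10)] in column 3 we have Y+Y≡J with carry-in 1; given Y=4 and digits 1,2,4,6,8 already taken and all letters distinct, that pins J to 9 ⇒ J=9.
Step 7. [col 4: W + O ≡ Q (mod 10)] from column 4 (O=6, carry-in 0, digits 1,2,4,6,8,9 already taken and all letters distinct): Q must equal 3. So Q=3.
Step 8. [col 4: W + O ≡ Q (mod 10)] in column 4 we have W+O≡Q with carry-in 0; given O=6, Q=3 and digits 1,2,3,4,6,8,9 already taken and all letters distinct, that pins W to 7. So W=7.
Step 9. [col 5: T + I ≡ Y (mod 10)] in column 5 we have T+I≡Y with carry-in 1; given T=8, Y=4 and digits 1,2,3,4,6,7,8,9 already taken and all letters distinct, that pins I to 5. So I=5.

Answer: G=2, I=5, J=9, O=6, Q=3, R=1, T=8, W=7, Y=4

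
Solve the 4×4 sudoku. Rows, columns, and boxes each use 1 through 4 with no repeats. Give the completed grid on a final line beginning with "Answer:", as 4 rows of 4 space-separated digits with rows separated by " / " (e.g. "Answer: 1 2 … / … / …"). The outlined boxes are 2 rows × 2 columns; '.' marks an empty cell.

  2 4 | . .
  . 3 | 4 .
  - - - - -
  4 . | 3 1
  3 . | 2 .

Step 1. [r4c2∈{1}] r4c2's peers cover all but 1 ⇒ r4c2=1.
Step 2. [r4c4∈{4}] r4c4 is down to just 4. So r4c4=4.
Step 3. [r2c4∈{2}] nothing but 2 survives at r2c4, so r2c4=2.
Step 4. [r1c3∈{1}] r1c3 has the single candidate 1 ⇒ r1c3=1.
Step 5. [r1c4∈{3}] nothing but 3 survives at r1c4 ⇒ r1c4=3.
Step 6. [r2c1∈{1}] r2c1's peers cover all but 1 ⇒ r2c1=1.
Step 7. [r3c2∈{2}] only 2 remains possible at r3c2, so r3c2=2.

Answer: 2 4 1 3 / 1 3 4 2 / 4 2 3 1 / 3 1 2 4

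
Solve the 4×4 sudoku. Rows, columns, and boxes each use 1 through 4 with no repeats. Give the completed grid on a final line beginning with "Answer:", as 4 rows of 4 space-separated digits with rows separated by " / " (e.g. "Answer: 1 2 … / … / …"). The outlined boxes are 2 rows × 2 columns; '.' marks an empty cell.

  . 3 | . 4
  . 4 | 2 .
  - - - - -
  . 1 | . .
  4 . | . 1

Step 1. [r3c1∈{2,3}] 3 has one home in col 1: r3c1 ⇒ r3c1=3.
Step 2. [r1c3∈{1}] nothing but 1 survives at r1c3. So r1c3=1.
Step 3. [r1c1∈{2}] nothing but 2 survives at r1c1 ⇒ r1c1=2.
Step 4. [r2c4∈{3}] r2c4 is down to just 3, so r2c4=3.
Step 5. [r2c1∈{1}] r2c1's peers cover all but 1, so r2c1=1.
Step 6. [r3c3∈{4}] r3c3 is down to just 4, so r3c3=4.
Step 7. [r4c3∈{3}] r4c3's peers cover all but 3, so r4c3=3.
Step 8. [r3c4∈{2}] nothing but 2 survives at r3c4, so r3c4=2.
Step 9. [r4c2∈{2}] r4c2 is down to just 2. So r4c2=2.

Answer: 2 3 1 4 / 1 4 2 3 / 3 1 4 2 / 4 2 3 1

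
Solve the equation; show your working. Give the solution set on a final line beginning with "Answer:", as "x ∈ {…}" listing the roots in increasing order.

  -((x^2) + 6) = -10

Step 1. [-((x^2) + 6) = -10] flip signs both sides. So neg: (x^2) + 6 = 10.
Step 2. [(x^2) + 6 = 10] peel the +6: subtract 6 from each side ⇒ sub: x^2 = 4.
Step 3. [x^2 = 4] √ both sides: 4 ≥ 0 gives two branches, so sqrt: x = 2 or -2.

Answer: x ∈ {-2, 2}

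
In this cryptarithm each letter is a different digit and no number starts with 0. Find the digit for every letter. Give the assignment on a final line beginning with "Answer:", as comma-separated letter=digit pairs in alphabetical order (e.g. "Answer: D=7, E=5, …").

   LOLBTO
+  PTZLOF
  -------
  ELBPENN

Step 1. [col 1: O + F ≡ N (mod 10)] no forcing yet in column 1 (carry-in 0); F=6 is free and consistent — try it. So F=6.
Step 2. [col 1: O + F ≡ N (mod 10)] O=7 is one option consistent with column 1 (O + F ≡ N (mod 10), carry-in 0) — take it. So O=7.
Step 3. [E] the sum has 7 digits but both addends have 6; that extra leading digit E is the final carry, namely 1. So E=1.
Step 4. [col 1: O + F ≡ N (mod 10)] from column 1 (O=7, F=6, carry-in 0, digits 1,6,7 already taken and all letters distinct): N must equal 3. So N=3.
Step 5. [col 2: T + O ≡ N (mod 10)] from column 2 (O=7, N=3, carry-in 1, digits 1,3,6,7 already taken and all letters distinct): T must equal 5 ⇒ T=5.
Step 6. [col 3: B + L ≡ E (mod 10)] B=2 is one option consistent with column 3 (B + L ≡ E (mod 10), carry-in 1) — take it, so B=2.
Step 7. [col 3: B + L ≡ E (mod 10)] column 3: given B=2, E=1, carry-in 1, and digits 1,2,3,5,6,7 already taken and all letters distinct, B+L≡E (mod 10) forces L=8. So L=8.
Step 8. [col 4: L + Z ≡ P (mod 10)] from column 4 (L=8, carry-in 1, digits 1,2,3,5,6,7,8 already taken and all letters distinct): Z must equal 0. So Z=0.
Step 9. [col 4: L + Z ≡ P (mod 10)] column 4 reads L+Z+carry(1)=P with L=8, Z=0; with digits 0,1,2,3,5,6,7,8 already taken and all letters distinct, the only value for P is 9. So P=9.

Answer: B=2, E=1, F=6, L=8, N=3, O=7, P=9, T=5, Z=0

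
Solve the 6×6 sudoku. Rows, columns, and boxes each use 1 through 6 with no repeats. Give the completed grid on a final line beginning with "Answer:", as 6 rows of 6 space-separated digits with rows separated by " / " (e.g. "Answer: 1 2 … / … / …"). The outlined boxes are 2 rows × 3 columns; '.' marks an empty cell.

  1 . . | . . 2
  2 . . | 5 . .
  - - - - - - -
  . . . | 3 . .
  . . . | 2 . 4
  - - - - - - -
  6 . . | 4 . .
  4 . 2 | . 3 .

Step 1. [r3c1∈{5}] r3c1 has the single candidate 5, so r3c1=5.
Step 2. [r1c4∈{6}] r1c4 has the single candidate 6 ⇒ r1c4=6.
Step 3. [r6c4∈{1}] r6c4's peers cover all but 1. So r6c4=1.
Step 4. [r5c6∈{5}] only 5 remains possible at r5c6, so r5c6=5.
Step 5. [r1c5∈{4}] nothing but 4 survives at r1c5. So r1c5=4.
Step 6. [r2c6∈{1,3}] in col 6, 3 fits only at r2c6. So r2c6=3.
Step 7. [r3c6∈{1,6}] in col 6, 1 fits only at r3c6, so r3c6=1.
Step 8. [r3c5∈{6}] r3c5 has the single candidate 6. So r3c5=6.
Step 9. [r4c1∈{3}] r4c1's peers cover all but 3, so r4c1=3.
Step 10. [r3c3∈{4}] r3c3's peers cover all but 4 ⇒ r3c3=4.
Step 11. [r2c3∈{6}] nothing but 6 survives at r2c3, so r2c3=6.
Step 12. [r4c3∈{1}] only 1 remains possible at r4c3. So r4c3=1.
Step 13. [r1c3∈{3,5}] 5 has one home in col 3: r1c3, so r1c3=5.
Step 14. [r1c2∈{3}] r1c2 has the single candidate 3. So r1c2=3.
Step 15. [r2c5∈{1}] only 1 remains possible at r2c5. So r2c5=1.
Step 16. [r5c3∈{3}] only 3 remains possible at r5c3 ⇒ r5c3=3.
Step 17. [r5c2∈{1}] nothing but 1 survives at r5c2. So r5c2=1.
Step 18. [r4c5∈{5}] r4c5 is down to just 5, so r4c5=5.
Step 19. [r4c2∈{6}] r4c2 has the single candidate 6 ⇒ r4c2=6.
Step 20. [r3c2∈{2}] r3c2's peers cover all but 2, so r3c2=2.
Step 21. [r5c5∈{2}] r5c5 is down to just 2 ⇒ r5c5=2.
Step 22. [r2c2∈{4}] only 4 remains possible at r2c2. So r2c2=4.
Step 23. [r6c2∈{5}] nothing but 5 survives at r6c2. So r6c2=5.
Step 24. [r6c6∈{6}] r6c6 is down to just 6 ⇒ r6c6=6.

Answer: 1 3 5 6 4 2 / 2 4 6 5 1 3 / 5 2 4 3 6 1 / 3 6 1 2 5 4 / 6 1 3 4 2 5 / 4 5 2 1 3 6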